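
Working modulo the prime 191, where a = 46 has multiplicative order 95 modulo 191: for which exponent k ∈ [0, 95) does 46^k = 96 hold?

Baby-step giant-step with m = ceil(sqrt(95)) = 10.
Baby table (46^j mod 191 for j=0..9):
  0:1  1:46  2:15  3:117  4:34  5:36  6:128  7:158
  8:10  9:78
Giant step factor: 46^(-10) ≡ 177 (mod 191).
Scan 96·177^i mod 191 for i = 0, 1, …:
  i=0: 96   i=1: 184   i=2: 98   i=3: 156
  i=4: 108   i=5: 16   i=6: 158
Match at i=6, j=7: k = 6·10 + 7 = 67.

67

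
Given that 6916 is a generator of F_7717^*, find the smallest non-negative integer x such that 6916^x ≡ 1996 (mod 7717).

4209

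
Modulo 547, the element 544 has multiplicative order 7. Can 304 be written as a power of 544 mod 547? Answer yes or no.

yes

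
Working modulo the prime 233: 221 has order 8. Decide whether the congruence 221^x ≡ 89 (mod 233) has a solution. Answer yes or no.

yes

⟨221⟩ has order 8; its elements mod 233 are {1, 12, 89, 97, 136, 144, 221, 232}.
89 is in this set.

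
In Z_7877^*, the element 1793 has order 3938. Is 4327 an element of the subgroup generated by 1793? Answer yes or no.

4327 ∈ ⟨1793⟩ iff 4327^3938 ≡ 1 (mod 7877), since |⟨1793⟩| = 3938.
4327^3938 mod 7877 = 1.
Since 1 = 1, 4327 lies in the subgroup.

yes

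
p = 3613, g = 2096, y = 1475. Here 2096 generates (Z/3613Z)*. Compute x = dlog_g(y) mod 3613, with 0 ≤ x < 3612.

191

Baby-step giant-step with m = ceil(sqrt(3612)) = 61.
Baby table (2096^j mod 3613 for j=0..60):
  0:1  1:2096  2:3421  3:2224  4:734  5:2939  6:3592  7:2953
  8:419  9:265  10:2651  11:3315  12:441  13:3021  14:2040  15:1661
  16:2137  17:2645  18:1578  19:1593  20:516  21:1249  22:2092  23:2263
  24:2992  25:2677  26:3  27:2675  28:3037  29:3059  30:2202  31:1591
  32:3550  33:1633  34:1257  35:795  36:727  37:2719  38:1323  39:1837
  40:2507  41:1370  42:2798  43:709  44:1121  45:1166  46:1548  47:134
  48:2663  49:3176  50:1750  51:805  52:9  53:799  54:1885  55:1951
  56:2993  57:1160  58:3424  59:1286  60:158
Giant step factor: 2096^(-61) ≡ 2239 (mod 3613).
Scan 1475·2239^i mod 3613 for i = 0, 1, …:
  i=0: 1475   i=1: 243   i=2: 2127   i=3: 419
Match at i=3, j=8: x = 3·61 + 8 = 191.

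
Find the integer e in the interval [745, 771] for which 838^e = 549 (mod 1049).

Compute 838^745 mod 1049 = 195, then multiply by 838 repeatedly:
  838^745=195  838^746=815  838^747=71  838^748=754  838^749=354
  838^750=834  838^751=258  838^752=110  838^753=917  838^754=578
  838^755=775  838^756=119  838^757=67  838^758=549
Found 549 at exponent 758.

758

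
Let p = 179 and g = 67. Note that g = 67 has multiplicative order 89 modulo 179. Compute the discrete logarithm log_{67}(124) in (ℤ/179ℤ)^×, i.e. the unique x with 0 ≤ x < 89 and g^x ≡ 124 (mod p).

Baby-step giant-step with m = ceil(sqrt(89)) = 10.
Baby table (67^j mod 179 for j=0..9):
  0:1  1:67  2:14  3:43  4:17  5:65  6:59  7:15
  8:110  9:31
Giant step factor: 67^(-10) ≡ 121 (mod 179).
Scan 124·121^i mod 179 for i = 0, 1, …:
  i=0: 124   i=1: 147   i=2: 66   i=3: 110
Match at i=3, j=8: x = 3·10 + 8 = 38.

38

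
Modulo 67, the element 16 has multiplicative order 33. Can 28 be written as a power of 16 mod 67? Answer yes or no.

28 ∈ ⟨16⟩ iff 28^33 ≡ 1 (mod 67), since |⟨16⟩| = 33.
28^33 mod 67 = 66.
Since 66 ≠ 1, 28 does not lie in the subgroup.

no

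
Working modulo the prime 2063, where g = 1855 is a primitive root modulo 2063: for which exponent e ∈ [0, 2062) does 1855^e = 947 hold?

Baby-step giant-step with m = ceil(sqrt(2062)) = 46.
Baby table (1855^j mod 2063 for j=0..45):
  0:1  1:1855  2:2004  3:1957  4:1418  5:65  6:921  7:291
  8:1362  9:1398  10:99  11:38  12:348  13:1884  14:98  15:246
  16:407  17:1990  18:743  19:181  20:1549  21:1699  22:1444  23:846
  24:1450  25:1661  26:1096  27:1025  28:1352  29:1415  30:689  31:1098
  32:609  33:1234  34:1203  35:1462  36:1228  37:388  38:1816  39:1864
  40:132  41:1426  42:464  43:449  44:1506  45:328
Giant step factor: 1855^(-46) ≡ 313 (mod 2063).
Scan 947·313^i mod 2063 for i = 0, 1, …:
  i=0: 947   i=1: 1402   i=2: 1470   i=3: 61
  i=4: 526   i=5: 1661
Match at i=5, j=25: e = 5·46 + 25 = 255.

255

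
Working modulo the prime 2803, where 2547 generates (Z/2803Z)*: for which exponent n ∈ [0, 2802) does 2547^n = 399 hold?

1573

Baby-step giant-step with m = ceil(sqrt(2802)) = 53.
Baby table (2547^j mod 2803 for j=0..52):
  0:1  1:2547  2:1067  3:1542  4:471  5:2756  6:820  7:305
  8:404  9:287  10:2209  11:702  12:2483  13:633  14:526  15:2691
  16:642  17:1025  18:1082  19:505  20:2461  21:659  22:2279  23:2403
  24:1492  25:2059  26:2663  27:2204  28:1982  29:2754  30:1332  31:974
  32:123  33:2148  34:2303  35:1865  36:1873  37:2628  38:2755  39:1076
  40:2041  41:1665  42:2619  43:2256  44:2685  45:2178  46:229  47:239
  48:482  49:2743  50:1345  51:449  52:2782
Giant step factor: 2547^(-53) ≡ 1304 (mod 2803).
Scan 399·1304^i mod 2803 for i = 0, 1, …:
  i=0: 399   i=1: 1741   i=2: 2637   i=3: 2170
  i=4: 1453   i=5: 2687   i=6: 98   i=7: 1657
  i=8: 2418   i=9: 2500     …   i=28: 872
  i=29: 1873
Match at i=29, j=36: n = 29·53 + 36 = 1573.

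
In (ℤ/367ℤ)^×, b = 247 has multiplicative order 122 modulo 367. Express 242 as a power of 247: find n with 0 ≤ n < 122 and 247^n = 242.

118

Baby-step giant-step with m = ceil(sqrt(122)) = 12.
Baby table (247^j mod 367 for j=0..11):
  0:1  1:247  2:87  3:203  4:229  5:45  6:105  7:245
  8:327  9:29  10:190  11:321
Giant step factor: 247^(-12) ≡ 49 (mod 367).
Scan 242·49^i mod 367 for i = 0, 1, …:
  i=0: 242   i=1: 114   i=2: 81   i=3: 299
  i=4: 338   i=5: 47   i=6: 101   i=7: 178
  i=8: 281   i=9: 190
Match at i=9, j=10: n = 9·12 + 10 = 118.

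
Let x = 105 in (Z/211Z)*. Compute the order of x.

105

The order of 105 must divide p − 1 = 210 = 2 · 3 · 5 · 7.
Divisors: 1, 2, 3, 5, 6, 7, 10, 14, 15, 21, 30, 35, 42, 70, 105, 210.
Check each in increasing order: 105^1 ≡ 105;  105^2 ≡ 53;  105^3 ≡ 79;  105^5 ≡ 178;  105^6 ≡ 122;  105^7 ≡ 150;  105^10 ≡ 34;  105^14 ≡ 134;  105^15 ≡ 144;  105^21 ≡ 55;  105^30 ≡ 58;  105^35 ≡ 196;  105^42 ≡ 71;  105^70 ≡ 14;  105^105 ≡ 1.
Smallest exponent giving 1 is 105.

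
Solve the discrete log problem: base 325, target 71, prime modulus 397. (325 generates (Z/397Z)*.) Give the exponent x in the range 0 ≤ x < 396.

213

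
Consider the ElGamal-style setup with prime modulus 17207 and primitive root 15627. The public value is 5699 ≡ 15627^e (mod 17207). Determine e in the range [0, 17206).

Baby-step giant-step with m = ceil(sqrt(17206)) = 132.
Baby table (15627^j mod 17207 for j=0..131):
  0:1  1:15627  2:1385  3:14196  4:8248  5:11066  6:15239  7:12180
  8:10233  9:6440  10:11344  11:6174  12:1449  13:16318  14:10853  15:7639
  16:9694  17:14917  18:4730  19:11645  20:12390  21:5366  22:4771  23:15693
  24:347  25:2364  26:16006  27:4810  28:5694  29:2741  30:5384  31:10745
  32:6209  33:14977  34:13172  35:8710  36:3800  37:1243  38:14865  39:855
  40:8453  41:14099  42:6645  43:14377  44:14787  45:3646  46:3665  47:8059
  48:17167  49:11579  50:13428  51:17198  52:14220  53:4742  54:9892  55:11803
  56:3648  57:505  58:10829  59:11145  60:10868  61:1146  62:13262  63:4166
  64:8001  65:5565  66:77  67:15996  68:3403  69:9051  70:15644  71:8939
  72:3327  73:8682  74:13626  75:14084  76:13138  77:10809  78:8331  79:375
  80:9745  81:3165  82:6537  83:12947  84:2863  85:1901  86:7645  87:214
  88:6020  89:3871  90:9512  91:9958  92:10765  93:9023  94:8263  95:4573
  96:1600  97:1429  98:13504  99:360  100:16238  101:16804  102:81  103:9676
  104:8943  105:14214  106:14222  107:1582  108:12662  109:5781  110:2937  111:5430
  112:6893  113:1091  114:14127  115:14026  116:1536  117:16514  118:10899  119:3787
  120:4576  121:14067  122:5584  123:4471  124:7897  125:15022  126:10900  127:2207
  128:5961  129:11056  130:13832  131:15537
Giant step factor: 15627^(-132) ≡ 16940 (mod 17207).
Scan 5699·16940^i mod 17207 for i = 0, 1, …:
  i=0: 5699   i=1: 9790   i=2: 1534   i=3: 3390
  i=4: 6841   i=5: 14602   i=6: 7255   i=7: 7306
  i=8: 10896   i=9: 15958     …   i=91: 13168
  i=92: 11579
Match at i=92, j=49: e = 92·132 + 49 = 12193.

12193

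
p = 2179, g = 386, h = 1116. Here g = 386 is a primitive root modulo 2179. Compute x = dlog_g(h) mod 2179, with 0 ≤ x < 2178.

255

Baby-step giant-step with m = ceil(sqrt(2178)) = 47.
Baby table (386^j mod 2179 for j=0..46):
  0:1  1:386  2:824  3:2109  4:1307  5:1153  6:542  7:28
  8:2092  9:1282  10:219  11:1732  12:1778  13:2102  14:784  15:1922
  16:1032  17:1774  18:558  19:1846  20:23  21:162  22:1520  23:569
  24:1734  25:371  26:1571  27:644  28:178  29:1159  30:679  31:614
  32:1672  33:408  34:600  35:626  36:1946  37:1580  38:1939  39:1057
  40:529  41:1547  42:96  43:13  44:660  45:1996  46:1269
Giant step factor: 386^(-47) ≡ 2095 (mod 2179).
Scan 1116·2095^i mod 2179 for i = 0, 1, …:
  i=0: 1116   i=1: 2132   i=2: 1769   i=3: 1755
  i=4: 752   i=5: 23
Match at i=5, j=20: x = 5·47 + 20 = 255.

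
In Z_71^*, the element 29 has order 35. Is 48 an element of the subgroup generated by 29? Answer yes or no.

yes

48 ∈ ⟨29⟩ iff 48^35 ≡ 1 (mod 71), since |⟨29⟩| = 35.
48^35 mod 71 = 1.
Since 1 = 1, 48 lies in the subgroup.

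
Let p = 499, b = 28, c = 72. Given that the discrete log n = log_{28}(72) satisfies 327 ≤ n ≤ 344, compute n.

Compute 28^327 mod 499 = 254, then multiply by 28 repeatedly:
  28^327=254  28^328=126  28^329=35  28^330=481  28^331=494
  28^332=359  28^333=72
Found 72 at exponent 333.

333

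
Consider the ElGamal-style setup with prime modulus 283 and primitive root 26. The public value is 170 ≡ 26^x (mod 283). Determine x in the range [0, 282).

263

Baby-step giant-step with m = ceil(sqrt(282)) = 17.
Baby table (26^j mod 283 for j=0..16):
  0:1  1:26  2:110  3:30  4:214  5:187  6:51  7:194
  8:233  9:115  10:160  11:198  12:54  13:272  14:280  15:205
  16:236
Giant step factor: 26^(-17) ≡ 22 (mod 283).
Scan 170·22^i mod 283 for i = 0, 1, …:
  i=0: 170   i=1: 61   i=2: 210   i=3: 92
  i=4: 43   i=5: 97   i=6: 153   i=7: 253
  i=8: 189   i=9: 196     …   i=14: 255
  i=15: 233
Match at i=15, j=8: x = 15·17 + 8 = 263.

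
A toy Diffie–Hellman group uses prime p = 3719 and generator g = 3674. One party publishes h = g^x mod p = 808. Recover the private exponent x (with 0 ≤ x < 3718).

Baby-step giant-step with m = ceil(sqrt(3718)) = 61.
Baby table (3674^j mod 3719 for j=0..60):
  0:1  1:3674  2:2025  3:1850  4:2287  5:1217  6:1020  7:2447
  8:1455  9:1467  10:927  11:2913  12:2799  13:491  14:219  15:1302
  16:914  17:3498  18:2507  19:2474  20:240  21:357  22:2530  23:1439
  24:2187  25:1998  26:3065  27:3397  28:3333  29:2494  30:3059  31:3667
  32:2340  33:2551  34:494  35:84  36:3658  37:2745  38:2921  39:2439
  40:1815  41:143  42:1003  43:3212  44:501  45:3488  46:2957  47:819
  48:335  49:3520  50:1517  51:2396  52:31  53:2324  54:3271  55:1565
  56:236  57:537  58:1868  59:1477  60:477
Giant step factor: 3674^(-61) ≡ 3316 (mod 3719).
Scan 808·3316^i mod 3719 for i = 0, 1, …:
  i=0: 808   i=1: 1648   i=2: 1557   i=3: 1040
  i=4: 1127   i=5: 3256   i=6: 639   i=7: 2813
  i=8: 656   i=9: 3400     …   i=57: 2704
  i=58: 3674
Match at i=58, j=1: x = 58·61 + 1 = 3539.

3539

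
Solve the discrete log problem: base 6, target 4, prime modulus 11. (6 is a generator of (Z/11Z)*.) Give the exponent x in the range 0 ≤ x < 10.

Successive powers of 6 modulo 11:
  6^0=1  6^1=6  6^2=3  6^3=7  6^4=9  6^5=10
  6^6=5  6^7=8  6^8=4
So 6^8 ≡ 4 (mod 11), giving x = 8.

8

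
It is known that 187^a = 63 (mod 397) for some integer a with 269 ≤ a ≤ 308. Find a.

297

Compute 187^269 mod 397 = 233, then multiply by 187 repeatedly:
  187^269=233  187^270=298  187^271=146  187^272=306  187^273=54
  187^274=173  187^275=194  187^276=151  187^277=50  187^278=219
  187^279=62  187^280=81  187^281=61  187^282=291  187^283=28
  187^284=75  187^285=130  187^286=93  187^287=320  187^288=290
  187^289=238  187^290=42  187^291=311  187^292=195  187^293=338
  187^294=83  187^295=38  187^296=357  187^297=63
Found 63 at exponent 297.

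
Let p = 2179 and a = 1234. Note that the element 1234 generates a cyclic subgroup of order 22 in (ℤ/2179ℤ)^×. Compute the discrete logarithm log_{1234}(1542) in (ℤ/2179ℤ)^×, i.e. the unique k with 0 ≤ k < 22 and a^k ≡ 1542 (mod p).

16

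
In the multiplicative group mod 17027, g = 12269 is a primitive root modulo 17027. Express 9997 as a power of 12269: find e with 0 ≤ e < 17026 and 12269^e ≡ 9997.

Baby-step giant-step with m = ceil(sqrt(17026)) = 131.
Baby table (12269^j mod 17027 for j=0..130):
  0:1  1:12269  2:9681  3:12864  4:5153  5:906  6:14110  7:2081
  8:8316  9:3220  10:3540  11:13410  12:12416  13:8362  14:5703  15:6164
  16:9209  17:11076  18:15984  19:7737  20:16755  21:124  22:5953  23:8554
  24:11625  25:8973  26:10182  27:12886  28:2639  29:9564  30:7659  31:13285
  32:11221  33:7154  34:15268  35:9065  36:15148  37:1107  38:11264  39:6884
  40:5876  41:326  42:15376  43:6011  44:5022  45:11232  46:5897  47:2570
  48:14353  49:3723  50:11073  51:13231  52:12748  53:12217  54:1692  55:3235
  56:278  57:5382  58:1052  59:522  60:2266  61:13490  62:6370  63:16627
  64:13203  65:9756  66:13581  67:16094  68:12194  69:8964  70:1923  71:10892
  72:6052  73:14268  74:16532  75:5484  76:9519  77:418  78:3315  79:11259
  80:13647  81:8552  82:4114  83:6638  84:1481  85:2580  86:827  87:15398
  88:3497  89:13680  90:4781  91:74  92:5475  93:1260  94:15451  95:6728
  96:15963  97:5493  98:751  99:2412  100:16929  101:6555  102:4774  103:16353
  104:5816  105:13374  106:13434  107:386  108:2328  109:7953  110:10647  111:13926
  112:9176  113:14847  114:2997  115:8900  116:16976  117:4280  118:52  119:7989
  120:9629  121:4875  122:12551  123:13058  124:1559  125:6050  126:6757  127:14197
  128:13810  129:16240  130:15633
Giant step factor: 12269^(-131) ≡ 1554 (mod 17027).
Scan 9997·1554^i mod 17027 for i = 0, 1, …:
  i=0: 9997   i=1: 6714   i=2: 13032   i=3: 6625
  i=4: 10942   i=5: 10922   i=6: 13896   i=7: 4148
  i=8: 9786   i=9: 2333     …   i=92: 6867
  i=93: 12416
Match at i=93, j=12: e = 93·131 + 12 = 12195.

12195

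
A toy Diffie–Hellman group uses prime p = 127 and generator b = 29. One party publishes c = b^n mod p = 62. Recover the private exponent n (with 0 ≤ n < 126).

Baby-step giant-step with m = ceil(sqrt(126)) = 12.
Baby table (29^j mod 127 for j=0..11):
  0:1  1:29  2:79  3:5  4:18  5:14  6:25  7:90
  8:70  9:125  10:69  11:96
Giant step factor: 29^(-12) ≡ 38 (mod 127).
Scan 62·38^i mod 127 for i = 0, 1, …:
  i=0: 62   i=1: 70
Match at i=1, j=8: n = 1·12 + 8 = 20.

20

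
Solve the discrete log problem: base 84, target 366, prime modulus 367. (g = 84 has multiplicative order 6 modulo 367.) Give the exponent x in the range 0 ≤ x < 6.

Successive powers of 84 modulo 367:
  84^0=1  84^1=84  84^2=83  84^3=366
So 84^3 ≡ 366 (mod 367), giving x = 3.

3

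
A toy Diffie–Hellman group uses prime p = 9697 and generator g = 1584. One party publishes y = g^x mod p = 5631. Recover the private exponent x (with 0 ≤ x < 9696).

Baby-step giant-step with m = ceil(sqrt(9696)) = 99.
Baby table (1584^j mod 9697 for j=0..98):
  0:1  1:1584  2:7230  3:163  4:6070  5:5153  6:7175  7:316
  8:5997  9:5885  10:3023  11:7811  12:8949  13:7899  14:2886  15:4137
  16:7533  17:4962  18:5238  19:6057  20:3955  21:458  22:7894  23:4663
  24:6775  25:6718  26:3703  27:8564  28:8970  29:2375  30:9261  31:7560
  32:8942  33:6508  34:761  35:2996  36:3831  37:7679  38:3498  39:3845
  40:764  41:7748  42:6127  43:8168  44:2314  45:9607  46:2895  47:8696
  48:4724  49:6429  50:1686  51:3949  52:651  53:3302  54:3685  55:9143
  56:4891  57:9138  58:6668  59:2079  60:5853  61:820  62:9179  63:3733
  64:7599  65:2839  66:7265  67:7118  68:6998  69:1161  70:6291  71:6125
  72:5000  73:7248  74:9281  75:452  76:8087  77:71  78:5797  79:9086
  80:1876  81:4302  82:7074  83:5181  84:3042  85:8816  86:864  87:1299
  88:1852  89:5074  90:8100  91:1269  92:2817  93:1508  94:3210  95:3412
  96:3379  97:9289  98:3427
Giant step factor: 1584^(-99) ≡ 9543 (mod 9697).
Scan 5631·9543^i mod 9697 for i = 0, 1, …:
  i=0: 5631   i=1: 5556   i=2: 7409   i=3: 3260
  i=4: 2204   i=5: 9676   i=6: 3234   i=7: 6208
  i=8: 3971   i=9: 9074     …   i=85: 401
  i=86: 6125
Match at i=86, j=71: x = 86·99 + 71 = 8585.

8585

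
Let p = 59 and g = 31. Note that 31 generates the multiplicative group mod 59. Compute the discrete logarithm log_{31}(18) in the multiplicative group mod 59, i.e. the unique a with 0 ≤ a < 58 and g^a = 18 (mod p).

Successive powers of 31 modulo 59:
  31^0=1  31^1=31  31^2=17  31^3=55  31^4=53  31^5=50
  31^6=16  31^7=24  31^8=36  31^9=54  31^10=22  31^11=33
  31^12=20  31^13=30  31^14=45  31^15=38  31^16=57  31^17=56
  31^18=25  31^19=8  31^20=12  31^21=18
So 31^21 ≡ 18 (mod 59), giving a = 21.

21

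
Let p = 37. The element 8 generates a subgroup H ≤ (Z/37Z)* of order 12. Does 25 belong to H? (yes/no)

no

25 ∈ ⟨8⟩ iff 25^12 ≡ 1 (mod 37), since |⟨8⟩| = 12.
25^12 mod 37 = 26.
Since 26 ≠ 1, 25 does not lie in the subgroup.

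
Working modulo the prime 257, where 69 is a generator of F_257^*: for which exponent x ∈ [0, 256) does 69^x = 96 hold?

229

Baby-step giant-step with m = ceil(sqrt(256)) = 16.
Baby table (69^j mod 257 for j=0..15):
  0:1  1:69  2:135  3:63  4:235  5:24  6:114  7:156
  8:227  9:243  10:62  11:166  12:146  13:51  14:178  15:203
Giant step factor: 69^(-16) ≡ 2 (mod 257).
Scan 96·2^i mod 257 for i = 0, 1, …:
  i=0: 96   i=1: 192   i=2: 127   i=3: 254
  i=4: 251   i=5: 245   i=6: 233   i=7: 209
  i=8: 161   i=9: 65     …   i=13: 12
  i=14: 24
Match at i=14, j=5: x = 14·16 + 5 = 229.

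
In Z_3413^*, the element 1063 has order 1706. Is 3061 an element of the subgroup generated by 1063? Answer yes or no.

no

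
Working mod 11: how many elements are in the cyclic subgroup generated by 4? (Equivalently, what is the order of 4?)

5

The order of 4 must divide p − 1 = 10 = 2 · 5.
Divisors: 1, 2, 5, 10.
Check each in increasing order: 4^1 ≡ 4;  4^2 ≡ 5;  4^5 ≡ 1.
Smallest exponent giving 1 is 5.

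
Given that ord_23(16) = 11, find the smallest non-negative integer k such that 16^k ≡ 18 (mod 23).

7

Successive powers of 16 modulo 23:
  16^0=1  16^1=16  16^2=3  16^3=2  16^4=9  16^5=6
  16^6=4  16^7=18
So 16^7 ≡ 18 (mod 23), giving k = 7.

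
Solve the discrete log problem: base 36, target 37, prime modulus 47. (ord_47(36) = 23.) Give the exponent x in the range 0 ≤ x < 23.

Successive powers of 36 modulo 47:
  36^0=1  36^1=36  36^2=27  36^3=32  36^4=24  36^5=18
  36^6=37
So 36^6 ≡ 37 (mod 47), giving x = 6.

6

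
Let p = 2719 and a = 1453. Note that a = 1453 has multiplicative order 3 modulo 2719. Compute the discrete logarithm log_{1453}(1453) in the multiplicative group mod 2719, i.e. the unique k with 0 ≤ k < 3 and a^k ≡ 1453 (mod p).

1

Successive powers of 1453 modulo 2719:
  1453^0=1  1453^1=1453
So 1453^1 ≡ 1453 (mod 2719), giving k = 1.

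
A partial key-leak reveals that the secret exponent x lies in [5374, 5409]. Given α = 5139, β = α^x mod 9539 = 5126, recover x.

5399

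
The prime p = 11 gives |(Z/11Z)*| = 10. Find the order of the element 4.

5

The order of 4 must divide p − 1 = 10 = 2 · 5.
Divisors: 1, 2, 5, 10.
Check each in increasing order: 4^1 ≡ 4;  4^2 ≡ 5;  4^5 ≡ 1.
Smallest exponent giving 1 is 5.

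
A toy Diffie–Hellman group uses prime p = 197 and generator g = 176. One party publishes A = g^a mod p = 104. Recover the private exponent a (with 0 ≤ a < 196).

Baby-step giant-step with m = ceil(sqrt(196)) = 14.
Baby table (176^j mod 197 for j=0..13):
  0:1  1:176  2:47  3:195  4:42  5:103  6:4  7:113
  8:188  9:189  10:168  11:18  12:16  13:58
Giant step factor: 176^(-14) ≡ 93 (mod 197).
Scan 104·93^i mod 197 for i = 0, 1, …:
  i=0: 104   i=1: 19   i=2: 191   i=3: 33
  i=4: 114   i=5: 161   i=6: 1
Match at i=6, j=0: a = 6·14 + 0 = 84.

84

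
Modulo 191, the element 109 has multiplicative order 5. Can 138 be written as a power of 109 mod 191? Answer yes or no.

138 ∈ ⟨109⟩ iff 138^5 ≡ 1 (mod 191), since |⟨109⟩| = 5.
138^5 mod 191 = 153.
Since 153 ≠ 1, 138 does not lie in the subgroup.

no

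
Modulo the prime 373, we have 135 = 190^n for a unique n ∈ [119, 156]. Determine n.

131

Compute 190^119 mod 373 = 128, then multiply by 190 repeatedly:
  190^119=128  190^120=75  190^121=76  190^122=266  190^123=185
  190^124=88  190^125=308  190^126=332  190^127=43  190^128=337
  190^129=247  190^130=305  190^131=135
Found 135 at exponent 131.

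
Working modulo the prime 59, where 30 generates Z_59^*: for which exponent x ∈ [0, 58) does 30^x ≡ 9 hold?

16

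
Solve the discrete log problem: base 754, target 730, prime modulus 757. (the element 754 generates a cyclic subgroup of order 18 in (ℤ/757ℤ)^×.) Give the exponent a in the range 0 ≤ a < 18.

3

Successive powers of 754 modulo 757:
  754^0=1  754^1=754  754^2=9  754^3=730
So 754^3 ≡ 730 (mod 757), giving a = 3.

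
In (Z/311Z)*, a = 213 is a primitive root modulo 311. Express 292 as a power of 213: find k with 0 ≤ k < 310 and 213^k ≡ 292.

226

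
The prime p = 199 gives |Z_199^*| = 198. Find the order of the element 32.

The order of 32 must divide p − 1 = 198 = 2 · 3^2 · 11.
Divisors: 1, 2, 3, 6, 9, 11, 18, 22, 33, 66, 99, 198.
Check each in increasing order: 32^1 ≡ 32;  32^2 ≡ 29;  32^3 ≡ 132;  32^6 ≡ 111;  32^9 ≡ 125;  32^11 ≡ 43;  32^18 ≡ 103;  32^22 ≡ 58;  32^33 ≡ 106;  32^66 ≡ 92;  32^99 ≡ 1.
Smallest exponent giving 1 is 99.

99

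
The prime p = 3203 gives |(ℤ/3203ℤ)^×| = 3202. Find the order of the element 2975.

The order of 2975 must divide p − 1 = 3202 = 2 · 1601.
Divisors: 1, 2, 1601, 3202.
Check each in increasing order: 2975^1 ≡ 2975;  2975^2 ≡ 736;  2975^1601 ≡ 1.
Smallest exponent giving 1 is 1601.

1601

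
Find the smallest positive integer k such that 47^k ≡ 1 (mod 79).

78

The order of 47 must divide p − 1 = 78 = 2 · 3 · 13.
Divisors: 1, 2, 3, 6, 13, 26, 39, 78.
Check each in increasing order: 47^1 ≡ 47;  47^2 ≡ 76;  47^3 ≡ 17;  47^6 ≡ 52;  47^13 ≡ 56;  47^26 ≡ 55;  47^39 ≡ 78;  47^78 ≡ 1.
Smallest exponent giving 1 is 78.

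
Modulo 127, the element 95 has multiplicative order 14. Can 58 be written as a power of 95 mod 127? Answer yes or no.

no

⟨95⟩ has order 14; its elements mod 127 are {1, 2, 4, 8, 16, 32, 63, 64, 95, 111, 119, 123, 125, 126}.
58 is not in this set.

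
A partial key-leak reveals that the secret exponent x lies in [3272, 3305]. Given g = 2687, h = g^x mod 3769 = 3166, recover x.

3296

Compute 2687^3272 mod 3769 = 3634, then multiply by 2687 repeatedly:
  2687^3272=3634  2687^3273=2848  2687^3274=1506  2687^3275=2485  2687^3276=2296
  2687^3277=3268  2687^3278=3115  2687^3279=2825  2687^3280=9  2687^3281=1569
  2687^3282=2161  2687^3283=2347  2687^3284=852  2687^3285=1541  2687^3286=2305
  2687^3287=1068  2687^3288=1507  2687^3289=1403  2687^3290=861  2687^3291=3110
  2687^3292=697  2687^3293=3415  2687^3294=2359  2687^3295=2944  2687^3296=3166
Found 3166 at exponent 3296.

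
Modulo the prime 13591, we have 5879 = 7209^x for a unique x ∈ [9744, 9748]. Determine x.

Compute 7209^9744 mod 13591 = 5879, then multiply by 7209 repeatedly:
  7209^9744=5879
Found 5879 at exponent 9744.

9744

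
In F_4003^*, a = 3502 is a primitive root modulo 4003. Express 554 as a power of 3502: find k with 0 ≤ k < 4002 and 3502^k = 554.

Baby-step giant-step with m = ceil(sqrt(4002)) = 64.
Baby table (3502^j mod 4003 for j=0..63):
  0:1  1:3502  2:2815  3:2744  4:2288  5:2573  6:3896  7:1568
  8:3023  9:2614  10:3370  11:896  12:3443  13:350  14:782  15:512
  16:3683  17:200  18:3878  19:2580  20:389  21:1258  22:2216  23:2618
  24:1366  25:147  26:2410  27:1496  28:3068  29:84  30:1949  31:283
  32:2325  33:48  34:3973  35:3021  36:3616  37:1743  38:3414  39:2870
  40:3210  41:996  42:1379  43:1640  44:2978  45:1141  46:788  47:1509
  48:558  49:652  50:1594  51:2006  52:3750  53:2660  54:339  55:2290
  56:1571  57:1520  58:3053  59:3596  60:3757  61:3156  62:29  63:1483
Giant step factor: 3502^(-64) ≡ 2689 (mod 4003).
Scan 554·2689^i mod 4003 for i = 0, 1, …:
  i=0: 554   i=1: 590   i=2: 1322   i=3: 194
  i=4: 1276   i=5: 593   i=6: 1383   i=7: 100
  i=8: 699   i=9: 2204     …   i=13: 2663
  i=14: 3443
Match at i=14, j=12: k = 14·64 + 12 = 908.

908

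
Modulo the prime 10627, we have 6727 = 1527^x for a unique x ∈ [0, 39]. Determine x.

Compute 1527^0 mod 10627 = 1, then multiply by 1527 repeatedly:
  1527^0=1  1527^1=1527  1527^2=4416  1527^3=5714  1527^4=511
  1527^5=4526  1527^6=3652  1527^7=8056  1527^8=6073  1527^9=6727
Found 6727 at exponent 9.

9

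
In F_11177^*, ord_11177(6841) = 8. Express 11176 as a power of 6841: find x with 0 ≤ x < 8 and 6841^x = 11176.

Successive powers of 6841 modulo 11177:
  6841^0=1  6841^1=6841  6841^2=1182  6841^3=5091  6841^4=11176
So 6841^4 ≡ 11176 (mod 11177), giving x = 4.

4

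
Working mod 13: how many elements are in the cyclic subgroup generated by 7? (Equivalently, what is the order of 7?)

12

The order of 7 must divide p − 1 = 12 = 2^2 · 3.
Divisors: 1, 2, 3, 4, 6, 12.
Check each in increasing order: 7^1 ≡ 7;  7^2 ≡ 10;  7^3 ≡ 5;  7^4 ≡ 9;  7^6 ≡ 12;  7^12 ≡ 1.
Smallest exponent giving 1 is 12.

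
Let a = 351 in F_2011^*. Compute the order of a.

670

The order of 351 must divide p − 1 = 2010 = 2 · 3 · 5 · 67.
Divisors: 1, 2, 3, 5, 6, 10, 15, 30, 67, 134, 201, 335, 402, 670, 1005, 2010.
Check each in increasing order: 351^1 ≡ 351;  351^2 ≡ 530;  351^3 ≡ 1018;  351^5 ≡ 592;  351^6 ≡ 659;  351^10 ≡ 550;  351^15 ≡ 1829;  351^30 ≡ 948;  351^67 ≡ 683;  351^134 ≡ 1948;  351^201 ≡ 1213;  351^335 ≡ 2010;  351^402 ≡ 1328;  351^670 ≡ 1.
Smallest exponent giving 1 is 670.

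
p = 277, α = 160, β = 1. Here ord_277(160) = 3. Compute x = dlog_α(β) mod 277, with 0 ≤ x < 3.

0

Successive powers of 160 modulo 277:
  160^0=1
So 160^0 ≡ 1 (mod 277), giving x = 0.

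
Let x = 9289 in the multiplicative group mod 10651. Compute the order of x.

355

The order of 9289 must divide p − 1 = 10650 = 2 · 3 · 5^2 · 71.
Divisors: 1, 2, 3, 5, 6, 10, 15, 25, 30, 50, 71, 75, 142, 150, 213, 355, 426, 710, 1065, 1775, 2130, 3550, 5325, 10650.
Check each in increasing order: 9289^1 ≡ 9289;  9289^2 ≡ 1770;  9289^3 ≡ 7037;  9289^5 ≡ 4471;  9289^6 ≡ 2870;  9289^10 ≡ 8565;  9289^15 ≡ 3770;  9289^25 ≡ 6869;  9289^30 ≡ 4466;  9289^50 ≡ 9882;  9289^71 ≡ 4845;  9289^75 ≡ 635;  9289^142 ≡ 9872;  9289^150 ≡ 9138;  9289^213 ≡ 6850;  9289^355 ≡ 1.
Smallest exponent giving 1 is 355.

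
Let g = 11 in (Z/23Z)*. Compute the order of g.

The order of 11 must divide p − 1 = 22 = 2 · 11.
Divisors: 1, 2, 11, 22.
Check each in increasing order: 11^1 ≡ 11;  11^2 ≡ 6;  11^11 ≡ 22;  11^22 ≡ 1.
Smallest exponent giving 1 is 22.

22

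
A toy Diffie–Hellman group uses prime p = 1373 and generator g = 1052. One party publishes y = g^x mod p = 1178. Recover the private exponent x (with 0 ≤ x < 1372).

825

Baby-step giant-step with m = ceil(sqrt(1372)) = 38.
Baby table (1052^j mod 1373 for j=0..37):
  0:1  1:1052  2:66  3:782  4:237  5:811  6:539  7:1352
  8:1249  9:1360  10:54  11:515  12:818  13:1038  14:441  15:1231
  16:273  17:239  18:169  19:671  20:170  21:350  22:236  23:1132
  24:473  25:570  26:1012  27:549  28:888  29:536  30:942  31:1051
  32:387  33:716  34:828  35:574  36:1101  37:813
Giant step factor: 1052^(-38) ≡ 1333 (mod 1373).
Scan 1178·1333^i mod 1373 for i = 0, 1, …:
  i=0: 1178   i=1: 935   i=2: 1044   i=3: 803
  i=4: 832   i=5: 1045   i=6: 763   i=7: 1059
  i=8: 203   i=9: 118     …   i=20: 1119
  i=21: 549
Match at i=21, j=27: x = 21·38 + 27 = 825.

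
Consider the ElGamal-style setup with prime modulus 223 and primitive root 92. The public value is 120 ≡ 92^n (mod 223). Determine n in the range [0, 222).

Baby-step giant-step with m = ceil(sqrt(222)) = 15.
Baby table (92^j mod 223 for j=0..14):
  0:1  1:92  2:213  3:195  4:100  5:57  6:115  7:99
  8:188  9:125  10:127  11:88  12:68  13:12  14:212
Giant step factor: 92^(-15) ≡ 13 (mod 223).
Scan 120·13^i mod 223 for i = 0, 1, …:
  i=0: 120   i=1: 222   i=2: 210   i=3: 54
  i=4: 33   i=5: 206   i=6: 2   i=7: 26
  i=8: 115
Match at i=8, j=6: n = 8·15 + 6 = 126.

126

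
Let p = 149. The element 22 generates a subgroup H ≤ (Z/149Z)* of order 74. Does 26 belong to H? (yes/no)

yes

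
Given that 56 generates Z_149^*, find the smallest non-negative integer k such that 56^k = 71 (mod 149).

27

Successive powers of 56 modulo 149:
  56^0=1  56^1=56  56^2=7  56^3=94  56^4=49  56^5=62
  56^6=45  56^7=136  56^8=17  56^9=58  56^10=119  56^11=108
  56^12=88  56^13=11  56^14=20  56^15=77  56^16=140  56^17=92
  56^18=86  56^19=48  56^20=6  56^21=38  56^22=42  56^23=117
  56^24=145  56^25=74  56^26=121  56^27=71
So 56^27 ≡ 71 (mod 149), giving k = 27.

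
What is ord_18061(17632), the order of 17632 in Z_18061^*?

The order of 17632 must divide p − 1 = 18060 = 2^2 · 3 · 5 · 7 · 43.
Divisors: 1, 2, 3, 4, 5, 6, 7, 10, 12, 14, 15, 20, 21, 28, 30, 35, 42, 43, 60, 70, 84, 86, 105, 129, 140, 172, 210, 215, 258, 301, 420, 430, 516, 602, 645, 860, 903, 1204, 1290, 1505, 1806, 2580, 3010, 3612, 4515, 6020, 9030, 18060.
Check each in increasing order: 17632^1 ≡ 17632;  17632^2 ≡ 3431;  17632^3 ≡ 9103;  17632^4 ≡ 14050;  17632^5 ≡ 4924;  17632^6 ≡ 741;  17632^7 ≡ 7209;  17632^10 ≡ 7914;  17632^12 ≡ 7251;  17632^14 ≡ 8184;  17632^15 ≡ 10959;  17632^20 ≡ 13909;  17632^21 ≡ 11230;  17632^28 ≡ 7668;  17632^30 ≡ 12092;  17632^35 ≡ 11952;  17632^42 ≡ 10998;  17632^43 ≡ 13840;  17632^60 ≡ 12669;  17632^70 ≡ 5855;  17632^84 ≡ 1487;  17632^86 ≡ 8695;  17632^105 ≡ 10646;  17632^129 ≡ 16418;  17632^140 ≡ 1247;  17632^172 ≡ 17740;  17632^210 ≡ 4541;  17632^215 ≡ 366;  17632^258 ≡ 8360;  17632^301 ≡ 3634;  17632^420 ≡ 13080;  17632^430 ≡ 7529;  17632^516 ≡ 11591;  17632^602 ≡ 3365;  17632^645 ≡ 10342;  17632^860 ≡ 10423;  17632^903 ≡ 1113;  17632^1204 ≡ 17039;  17632^1290 ≡ 17783;  17632^1505 ≡ 6618;  17632^1806 ≡ 10621;  17632^2580 ≡ 5040;  17632^3010 ≡ 18060;  17632^3612 ≡ 14696;  17632^4515 ≡ 11443;  17632^6020 ≡ 1.
Smallest exponent giving 1 is 6020.

6020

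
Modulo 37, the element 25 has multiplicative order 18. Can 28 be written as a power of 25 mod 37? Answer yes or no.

28 ∈ ⟨25⟩ iff 28^18 ≡ 1 (mod 37), since |⟨25⟩| = 18.
28^18 mod 37 = 1.
Since 1 = 1, 28 lies in the subgroup.

yes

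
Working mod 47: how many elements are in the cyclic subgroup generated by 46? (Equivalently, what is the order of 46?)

2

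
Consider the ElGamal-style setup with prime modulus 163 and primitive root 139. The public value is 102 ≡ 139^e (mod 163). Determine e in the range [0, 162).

Successive powers of 139 modulo 163:
  139^0=1  139^1=139  139^2=87  139^3=31  139^4=71  139^5=89
  139^6=146  139^7=82  139^8=151  139^9=125  139^10=97  139^11=117
  139^12=126  139^13=73  139^14=41  139^15=157  139^16=144  139^17=130
  139^18=140  139^19=63  139^20=118  139^21=102
So 139^21 ≡ 102 (mod 163), giving e = 21.

21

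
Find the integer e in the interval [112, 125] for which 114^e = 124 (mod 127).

124

Compute 114^112 mod 127 = 99, then multiply by 114 repeatedly:
  114^112=99  114^113=110  114^114=94  114^115=48  114^116=11
  114^117=111  114^118=81  114^119=90  114^120=100  114^121=97
  114^122=9  114^123=10  114^124=124
Found 124 at exponent 124.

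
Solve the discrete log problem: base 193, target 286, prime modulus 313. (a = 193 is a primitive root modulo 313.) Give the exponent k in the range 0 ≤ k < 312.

180

Baby-step giant-step with m = ceil(sqrt(312)) = 18.
Baby table (193^j mod 313 for j=0..17):
  0:1  1:193  2:2  3:73  4:4  5:146  6:8  7:292
  8:16  9:271  10:32  11:229  12:64  13:145  14:128  15:290
  16:256  17:267
Giant step factor: 193^(-18) ≡ 151 (mod 313).
Scan 286·151^i mod 313 for i = 0, 1, …:
  i=0: 286   i=1: 305   i=2: 44   i=3: 71
  i=4: 79   i=5: 35   i=6: 277   i=7: 198
  i=8: 163   i=9: 199   i=10: 1
Match at i=10, j=0: k = 10·18 + 0 = 180.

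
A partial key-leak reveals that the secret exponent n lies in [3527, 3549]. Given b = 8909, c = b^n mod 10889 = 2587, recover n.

3532

Compute 8909^3527 mod 10889 = 9062, then multiply by 8909 repeatedly:
  8909^3527=9062  8909^3528=2312  8909^3529=6509  8909^3530=4756  8909^3531=2105
  8909^3532=2587
Found 2587 at exponent 3532.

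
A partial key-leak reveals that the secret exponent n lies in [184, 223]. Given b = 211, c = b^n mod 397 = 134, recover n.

193

Compute 211^184 mod 397 = 374, then multiply by 211 repeatedly:
  211^184=374  211^185=308  211^186=277  211^187=88  211^188=306
  211^189=252  211^190=371  211^191=72  211^192=106  211^193=134
Found 134 at exponent 193.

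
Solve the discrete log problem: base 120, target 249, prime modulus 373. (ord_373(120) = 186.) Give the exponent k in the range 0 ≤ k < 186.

121

Baby-step giant-step with m = ceil(sqrt(186)) = 14.
Baby table (120^j mod 373 for j=0..13):
  0:1  1:120  2:226  3:264  4:348  5:357  6:318  7:114
  8:252  9:27  10:256  11:134  12:41  13:71
Giant step factor: 120^(-14) ≡ 177 (mod 373).
Scan 249·177^i mod 373 for i = 0, 1, …:
  i=0: 249   i=1: 59   i=2: 372   i=3: 196
  i=4: 3   i=5: 158   i=6: 364   i=7: 272
  i=8: 27
Match at i=8, j=9: k = 8·14 + 9 = 121.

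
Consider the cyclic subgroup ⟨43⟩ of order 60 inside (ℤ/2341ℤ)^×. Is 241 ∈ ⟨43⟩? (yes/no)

yes

241 ∈ ⟨43⟩ iff 241^60 ≡ 1 (mod 2341), since |⟨43⟩| = 60.
241^60 mod 2341 = 1.
Since 1 = 1, 241 lies in the subgroup.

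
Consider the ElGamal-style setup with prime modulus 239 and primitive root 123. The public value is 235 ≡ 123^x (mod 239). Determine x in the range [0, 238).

Baby-step giant-step with m = ceil(sqrt(238)) = 16.
Baby table (123^j mod 239 for j=0..15):
  0:1  1:123  2:72  3:13  4:165  5:219  6:169  7:233
  8:218  9:46  10:161  11:205  12:120  13:181  14:36  15:126
Giant step factor: 123^(-16) ≡ 155 (mod 239).
Scan 235·155^i mod 239 for i = 0, 1, …:
  i=0: 235   i=1: 97   i=2: 217   i=3: 175
  i=4: 118   i=5: 126
Match at i=5, j=15: x = 5·16 + 15 = 95.

95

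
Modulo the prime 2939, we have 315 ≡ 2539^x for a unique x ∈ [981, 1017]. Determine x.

988

Compute 2539^981 mod 2939 = 1237, then multiply by 2539 repeatedly:
  2539^981=1237  2539^982=1891  2539^983=1862  2539^984=1706  2539^985=2387
  2539^986=375  2539^987=2828  2539^988=315
Found 315 at exponent 988.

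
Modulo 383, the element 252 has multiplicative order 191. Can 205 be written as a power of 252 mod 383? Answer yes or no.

yes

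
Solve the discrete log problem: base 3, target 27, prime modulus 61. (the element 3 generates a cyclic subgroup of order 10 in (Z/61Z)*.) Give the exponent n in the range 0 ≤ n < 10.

Successive powers of 3 modulo 61:
  3^0=1  3^1=3  3^2=9  3^3=27
So 3^3 ≡ 27 (mod 61), giving n = 3.

3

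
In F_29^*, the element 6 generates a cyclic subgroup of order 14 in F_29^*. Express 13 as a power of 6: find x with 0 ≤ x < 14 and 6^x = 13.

3

Successive powers of 6 modulo 29:
  6^0=1  6^1=6  6^2=7  6^3=13
So 6^3 ≡ 13 (mod 29), giving x = 3.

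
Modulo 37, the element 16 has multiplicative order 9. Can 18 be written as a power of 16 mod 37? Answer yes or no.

⟨16⟩ has order 9; its elements mod 37 are {1, 7, 9, 10, 12, 16, 26, 33, 34}.
18 is not in this set.

no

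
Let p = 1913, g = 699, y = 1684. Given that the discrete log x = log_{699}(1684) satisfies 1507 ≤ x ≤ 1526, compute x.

1516

Compute 699^1507 mod 1913 = 487, then multiply by 699 repeatedly:
  699^1507=487  699^1508=1812  699^1509=182  699^1510=960  699^1511=1490
  699^1512=838  699^1513=384  699^1514=596  699^1515=1483  699^1516=1684
Found 1684 at exponent 1516.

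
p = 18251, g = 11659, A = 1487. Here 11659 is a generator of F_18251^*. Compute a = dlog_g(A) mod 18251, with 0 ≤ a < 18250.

3929

Baby-step giant-step with m = ceil(sqrt(18250)) = 136.
Baby table (11659^j mod 18251 for j=0..135):
  0:1  1:11659  2:17084  3:9193  4:11315  5:3357  6:9119  7:6346
  8:16711  9:4124  10:8582  11:5556  12:4605  13:13504  14:10010  15:9696
  16:17221  17:388  18:15695  19:3479  20:7939  21:9980  22:6695  23:15729
  24:16614  25:4763  26:12275  27:8134  28:2110  29:16393  30:1515  31:14668
  32:2342  33:1882  34:4536  35:12077  36:17529  37:14164  38:3028  39:6018
  40:7018  41:3629  42:4693  43:17440  44:16820  45:15636  46:9136  47:3788
  48:15123  49:14397  50:176  51:7872  52:13620  53:11880  54:2081  55:6800
  56:17107  57:3585  58:2725  59:14035  60:13850  61:10553  62:7436  63:4074
  64:9664  65:9153  66:1230  67:13535  68:6419  69:10021  70:10188  71:4384
  72:10256  73:12403  74:3904  75:16993  76:6782  77:8006  78:6340  79:1510
  80:11126  81:8177  82:10670  83:2714  84:13543  85:8436  86:685  87:10728
  88:3649  89:610  90:12351  91:18170  92:4673  93:3272  94:3658  95:14286
  96:1848  97:9652  98:15253  99:15234  100:12725  101:16647  102:6239  103:10266
  104:1236  105:10485  106:17668  107:10426  108:5074  109:6275  110:10217  111:13977
  112:12915  113:5235  114:3521  115:4840  116:15719  117:9530  118:16433  119:11600
  120:4490  121:5042  122:16458  123:11059  124:11817  125:15855  126:7317  127:3729
  128:2529  129:10246  130:5319  131:15574  132:16318  133:3138  134:10938  135:6405
Giant step factor: 11659^(-136) ≡ 16027 (mod 18251).
Scan 1487·16027^i mod 18251 for i = 0, 1, …:
  i=0: 1487   i=1: 14594   i=2: 11473   i=3: 17197
  i=4: 7968   i=5: 889   i=6: 12223   i=7: 10038
  i=8: 14712   i=9: 4555     …   i=27: 13965
  i=28: 5042
Match at i=28, j=121: a = 28·136 + 121 = 3929.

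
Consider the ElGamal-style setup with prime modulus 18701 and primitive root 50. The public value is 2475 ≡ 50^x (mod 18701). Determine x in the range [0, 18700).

16052

Baby-step giant-step with m = ceil(sqrt(18700)) = 137.
Baby table (50^j mod 18701 for j=0..136):
  0:1  1:50  2:2500  3:12794  4:3866  5:6290  6:15284  7:16160
  8:3857  9:5840  10:11485  11:13220  12:6465  13:5333  14:4836  15:17388
  16:9154  17:8876  18:13677  19:10614  20:7072  21:16982  22:7555  23:3730
  24:18191  25:11902  26:15369  27:1709  28:10646  29:8672  30:3477  31:5541
  32:15236  33:13760  34:14764  35:8861  36:12927  37:10516  38:2172  39:15095
  40:6710  41:17583  42:203  43:10150  44:2573  45:16444  46:18057  47:5202
  48:16987  49:7805  50:16230  51:7357  52:12531  53:9417  54:3325  55:16642
  56:9256  57:13976  58:6863  59:6532  60:8683  61:4027  62:14340  63:6362
  64:183  65:9150  66:8676  67:3677  68:15541  69:10309  70:10523  71:2522
  72:13894  73:2763  74:7243  75:6831  76:4932  77:3487  78:6041  79:2834
  80:10793  81:16022  82:15658  83:16159  84:3807  85:3340  86:17392  87:9354
  88:175  89:8750  90:7377  91:13531  92:3314  93:16092  94:457  95:4149
  96:1739  97:12146  98:8868  99:13277  100:9315  101:16926  102:4755  103:13338
  104:12365  105:1117  106:18448  107:6051  108:3334  109:17092  110:13055  111:16916
  112:4255  113:7039  114:15332  115:18560  116:11651  117:2819  118:10043  119:15924
  120:10758  121:14272  122:2962  123:17193  124:18105  125:7602  126:6080  127:4784
  128:14788  129:10061  130:16824  131:18356  132:1451  133:16447  134:18207  135:12702
  136:17967
Giant step factor: 50^(-137) ≡ 13453 (mod 18701).
Scan 2475·13453^i mod 18701 for i = 0, 1, …:
  i=0: 2475   i=1: 8395   i=2: 2596   i=3: 9221
  i=4: 6380   i=5: 11251   i=6: 12510   i=7: 6731
  i=8: 1901   i=9: 9886     …   i=116: 320
  i=117: 3730
Match at i=117, j=23: x = 117·137 + 23 = 16052.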